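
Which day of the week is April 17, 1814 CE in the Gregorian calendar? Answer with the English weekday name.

2383716 ≡ 6 (mod 7); counting from Monday = 0 gives Sunday.

Sunday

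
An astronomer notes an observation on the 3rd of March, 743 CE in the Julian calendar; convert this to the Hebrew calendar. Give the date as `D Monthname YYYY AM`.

Both dates share Julian Day Number 1992500; in the Hebrew calendar that is 2 Adar II 4503 AM.

2 Adar II 4503 AM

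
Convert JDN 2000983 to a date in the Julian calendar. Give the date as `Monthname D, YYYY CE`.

May 24, 766 CE

JDN 2000983 is 28 May 766 in the proleptic Gregorian calendar.
In the Julian calendar that day is May 24, 766 CE.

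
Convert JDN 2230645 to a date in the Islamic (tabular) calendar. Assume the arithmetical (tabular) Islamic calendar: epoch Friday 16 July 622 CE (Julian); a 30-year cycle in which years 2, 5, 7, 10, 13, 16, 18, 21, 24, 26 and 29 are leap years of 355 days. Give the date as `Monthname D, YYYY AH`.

JDN 2230645 is 13 March 1395 in the proleptic Gregorian calendar.
In the tabular Islamic calendar that day is Jumada al-Awwal 12, 797 AH.

Jumada al-Awwal 12, 797 AH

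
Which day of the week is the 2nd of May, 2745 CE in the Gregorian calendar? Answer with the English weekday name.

Since JDN mod 7 = 2 (0 = Monday), the day is Wednesday.

Wednesday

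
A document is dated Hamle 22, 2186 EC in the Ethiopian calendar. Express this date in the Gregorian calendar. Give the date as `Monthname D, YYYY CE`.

Both dates share Julian Day Number 2522613; in the Gregorian calendar that is 30 July 2194 CE.

July 30, 2194 CE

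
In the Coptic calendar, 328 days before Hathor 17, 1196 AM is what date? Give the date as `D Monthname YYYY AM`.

JDN of Hathor 17, 1196 AM = 2261580.
2261580 − 328 = 2261252.
JDN 2261252 in the Coptic calendar is 25 Koiak 1195 AM.

25 Koiak 1195 AM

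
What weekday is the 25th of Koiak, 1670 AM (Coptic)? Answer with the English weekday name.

This is JDN 2434746 (3 January 1954 Gregorian).
Since JDN mod 7 = 6 (0 = Monday), the day is Sunday.

Sunday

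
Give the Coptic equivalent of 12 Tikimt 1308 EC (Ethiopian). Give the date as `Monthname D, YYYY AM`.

Julian Day Number of the source date = 2201644.
Converting JDN 2201644 to the Coptic calendar gives 12 Paopi 1032 AM.

Paopi 12, 1032 AM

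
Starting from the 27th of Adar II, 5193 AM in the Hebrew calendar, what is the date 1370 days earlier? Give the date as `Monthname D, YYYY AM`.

Tammuz 16, 5189 AM

Counting 1370 days back from JDN 2244539 reaches JDN 2243169, which is Tammuz 16, 5189 AM.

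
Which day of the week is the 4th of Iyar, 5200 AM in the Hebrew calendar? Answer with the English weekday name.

Thursday

This is JDN 2247115 (16 April 1440 Gregorian).
Since JDN mod 7 = 3 (0 = Monday), the day is Thursday.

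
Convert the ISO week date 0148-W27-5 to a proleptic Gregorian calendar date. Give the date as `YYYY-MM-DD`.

ISO week 1 of 148 is the week containing the first Thursday of 148.
Week 27, day 5 (Friday) lands on 0148-07-05.

0148-07-05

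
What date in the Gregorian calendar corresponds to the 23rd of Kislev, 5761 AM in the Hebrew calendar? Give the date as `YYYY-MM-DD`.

Both dates share Julian Day Number 2451899; in the Gregorian calendar that is 20 December 2000 CE.

2000-12-20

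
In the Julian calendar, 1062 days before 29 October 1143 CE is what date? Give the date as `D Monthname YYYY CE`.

The starting date is JDN 2138840; 2138840 − 1062 = 2137778.
JDN 2137778 corresponds to 1 December 1140 CE.

1 December 1140 CE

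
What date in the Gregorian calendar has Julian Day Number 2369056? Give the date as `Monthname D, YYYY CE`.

Counting from JDN 2299161 = 15 Oct 1582 gives an offset of 69895 days.

February 25, 1774 CE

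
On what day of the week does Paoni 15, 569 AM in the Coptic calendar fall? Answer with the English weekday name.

Friday

This is JDN 2032776 (13 June 853 Gregorian).
2032776 ≡ 4 (mod 7); counting from Monday = 0 gives Friday.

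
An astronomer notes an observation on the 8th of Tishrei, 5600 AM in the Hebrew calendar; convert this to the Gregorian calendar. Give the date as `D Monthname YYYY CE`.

16 September 1839 CE

Julian Day Number of the source date = 2392999.
Converting JDN 2392999 to the Gregorian calendar gives 16 September 1839 CE.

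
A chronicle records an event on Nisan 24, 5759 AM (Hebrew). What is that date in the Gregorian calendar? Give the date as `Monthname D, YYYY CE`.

Both dates share Julian Day Number 2451279; in the Gregorian calendar that is 10 April 1999 CE.

April 10, 1999 CE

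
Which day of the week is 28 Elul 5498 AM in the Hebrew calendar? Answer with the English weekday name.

This is JDN 2356107 (13 September 1738 Gregorian).
JDN 2356107 mod 7 = 5, and JDN 0 was a Monday, so this is a Saturday.

Saturday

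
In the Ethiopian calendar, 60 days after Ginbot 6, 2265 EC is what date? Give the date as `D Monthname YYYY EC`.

6 Hamle 2265 EC

The starting date is JDN 2551392; 2551392 + 60 = 2551452.
JDN 2551452 corresponds to 6 Hamle 2265 EC.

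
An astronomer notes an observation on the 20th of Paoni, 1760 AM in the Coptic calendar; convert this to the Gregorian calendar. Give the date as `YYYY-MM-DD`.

Both dates share Julian Day Number 2467794; in the Gregorian calendar that is 27 June 2044 CE.

2044-06-27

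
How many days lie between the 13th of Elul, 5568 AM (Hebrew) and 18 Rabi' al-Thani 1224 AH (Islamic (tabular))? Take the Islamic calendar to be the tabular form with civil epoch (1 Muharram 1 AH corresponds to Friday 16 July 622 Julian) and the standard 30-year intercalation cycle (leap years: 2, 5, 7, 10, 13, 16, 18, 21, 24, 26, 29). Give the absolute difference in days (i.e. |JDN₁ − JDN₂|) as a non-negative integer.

270

First date → JDN 2381666; second date → JDN 2381936.
The interval is |2381666 − 2381936| = 270 days.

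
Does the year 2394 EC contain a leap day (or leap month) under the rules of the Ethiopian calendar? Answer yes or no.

2394 mod 4 = 2; in the Ethiopian calendar a year is leap when year mod 4 = 3, so it is a common year.

no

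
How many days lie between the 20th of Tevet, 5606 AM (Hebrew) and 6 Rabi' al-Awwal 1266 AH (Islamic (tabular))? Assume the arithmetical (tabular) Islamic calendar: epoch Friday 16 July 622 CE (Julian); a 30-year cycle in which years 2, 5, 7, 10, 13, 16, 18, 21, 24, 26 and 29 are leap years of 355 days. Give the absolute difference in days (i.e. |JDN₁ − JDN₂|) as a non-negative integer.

First date → JDN 2395315; second date → JDN 2396778.
The interval is |2395315 − 2396778| = 1463 days.

1463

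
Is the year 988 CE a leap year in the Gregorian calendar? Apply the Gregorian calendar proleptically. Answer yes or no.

988 is divisible by 4 and not by 100, so it is a leap year.

yes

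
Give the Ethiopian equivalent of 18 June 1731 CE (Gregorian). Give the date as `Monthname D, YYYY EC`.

Sene 13, 1723 EC

Julian Day Number of the source date = 2353463.
Converting JDN 2353463 to the Ethiopian calendar gives 13 Sene 1723 EC.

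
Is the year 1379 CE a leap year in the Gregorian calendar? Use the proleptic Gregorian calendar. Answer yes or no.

no

1379 is not divisible by 4, so it is a common year.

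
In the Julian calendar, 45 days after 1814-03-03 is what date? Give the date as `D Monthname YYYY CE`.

JDN of 1814-03-03 = 2383683.
2383683 + 45 = 2383728.
JDN 2383728 in the Julian calendar is 17 April 1814 CE.

17 April 1814 CE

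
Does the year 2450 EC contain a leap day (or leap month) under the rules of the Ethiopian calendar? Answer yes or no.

no

2450 mod 4 = 2; in the Ethiopian calendar a year is leap when year mod 4 = 3, so it is a common year.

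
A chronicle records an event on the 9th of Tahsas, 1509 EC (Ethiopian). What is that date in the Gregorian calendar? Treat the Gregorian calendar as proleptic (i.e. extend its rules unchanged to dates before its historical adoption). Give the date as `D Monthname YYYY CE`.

15 December 1516 CE

Julian Day Number of the source date = 2275116.
Converting JDN 2275116 to the Gregorian calendar gives 15 December 1516 CE.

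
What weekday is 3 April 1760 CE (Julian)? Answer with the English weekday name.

Equivalently 14 April 1760 Gregorian, JDN 2363991.
2363991 ≡ 0 (mod 7); counting from Monday = 0 gives Monday.

Monday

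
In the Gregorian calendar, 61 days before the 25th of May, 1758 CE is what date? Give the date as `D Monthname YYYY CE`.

JDN of the 25th of May, 1758 CE = 2363301.
2363301 − 61 = 2363240.
JDN 2363240 in the Gregorian calendar is 25 March 1758 CE.

25 March 1758 CE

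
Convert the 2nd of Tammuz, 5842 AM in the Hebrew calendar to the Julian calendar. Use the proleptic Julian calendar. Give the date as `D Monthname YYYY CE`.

The source date corresponds to 29 June 2082 in the Gregorian calendar (JDN 2481675).
That day falls on 16 June 2082 CE in the Julian calendar.

16 June 2082 CE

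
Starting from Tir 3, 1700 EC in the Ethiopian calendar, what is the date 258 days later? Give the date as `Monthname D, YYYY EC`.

JDN of Tir 3, 1700 EC = 2344903.
2344903 + 258 = 2345161.
JDN 2345161 in the Ethiopian calendar is Meskerem 16, 1701 EC.

Meskerem 16, 1701 EC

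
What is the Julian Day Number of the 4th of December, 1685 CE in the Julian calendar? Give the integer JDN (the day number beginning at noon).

2336842

Equivalently 14 December 1685 (Gregorian).
JDN 2451545 is 1 January 2000 CE (Gregorian); the target day is −114703 days from there, so JDN = 2336842.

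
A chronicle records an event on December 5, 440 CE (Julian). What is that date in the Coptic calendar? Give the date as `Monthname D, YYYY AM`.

Koiak 9, 157 AM

The source date corresponds to 6 December 440 in the proleptic Gregorian calendar (JDN 1882107).
That day falls on 9 Koiak 157 AM in the Coptic calendar.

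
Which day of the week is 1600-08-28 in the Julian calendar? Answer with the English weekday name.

Thursday

Equivalently 7 September 1600 Gregorian, JDN 2305698.
Since JDN mod 7 = 3 (0 = Monday), the day is Thursday.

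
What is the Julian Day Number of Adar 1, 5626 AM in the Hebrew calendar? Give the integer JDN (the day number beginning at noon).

2402649

In the Gregorian calendar the same day is 16 February 1866.
JDN 2400001 is 17 November 1858 CE (Gregorian), MJD 0; the target day is +2648 days from there, so JDN = 2402649.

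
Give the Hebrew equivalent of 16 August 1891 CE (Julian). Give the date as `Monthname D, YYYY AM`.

Julian Day Number of the source date = 2411973.
Converting JDN 2411973 to the Hebrew calendar gives 24 Av 5651 AM.

Av 24, 5651 AM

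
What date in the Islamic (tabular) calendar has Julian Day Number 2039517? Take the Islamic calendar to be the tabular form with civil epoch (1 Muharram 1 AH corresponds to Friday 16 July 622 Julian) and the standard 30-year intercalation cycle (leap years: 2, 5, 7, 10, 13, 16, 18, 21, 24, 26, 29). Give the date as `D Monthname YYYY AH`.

The proleptic Gregorian equivalent of JDN 2039517 is 27 November 871.
In the tabular Islamic calendar that day is 6 Muharram 258 AH.

6 Muharram 258 AH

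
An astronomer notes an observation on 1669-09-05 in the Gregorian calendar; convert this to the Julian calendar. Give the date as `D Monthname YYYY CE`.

At this point the Julian calendar is 10 days behind the Gregorian.
5 September 1669 Gregorian − 10 days → 26 August 1669 Julian.

26 August 1669 CE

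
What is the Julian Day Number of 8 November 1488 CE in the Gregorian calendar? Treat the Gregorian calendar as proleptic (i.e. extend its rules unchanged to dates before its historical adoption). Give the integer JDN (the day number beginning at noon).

2264853

JDN 2451545 is 1 January 2000 CE (Gregorian); the target day is −186692 days from there, so JDN = 2264853.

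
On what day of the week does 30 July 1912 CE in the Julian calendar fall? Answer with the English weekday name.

This is JDN 2419627 (12 August 1912 Gregorian).
2419627 ≡ 0 (mod 7); counting from Monday = 0 gives Monday.

Monday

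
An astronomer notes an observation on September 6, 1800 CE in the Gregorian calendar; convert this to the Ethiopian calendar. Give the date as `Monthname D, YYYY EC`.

Pagume 2, 1792 EC

Both dates share Julian Day Number 2378745; in the Ethiopian calendar that is 2 Pagume 1792 EC.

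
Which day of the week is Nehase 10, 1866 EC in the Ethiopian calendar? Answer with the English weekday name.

Saturday

This is JDN 2405751 (15 August 1874 Gregorian).
Since JDN mod 7 = 5 (0 = Monday), the day is Saturday.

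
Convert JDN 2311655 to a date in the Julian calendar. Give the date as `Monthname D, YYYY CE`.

December 19, 1616 CE

JDN 2311655 is 29 December 1616 in the Gregorian calendar.
In the Julian calendar that day is December 19, 1616 CE.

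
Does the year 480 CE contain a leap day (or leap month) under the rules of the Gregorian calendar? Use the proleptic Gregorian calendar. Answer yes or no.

480 is divisible by 4 and not by 100, so it is a leap year.

yes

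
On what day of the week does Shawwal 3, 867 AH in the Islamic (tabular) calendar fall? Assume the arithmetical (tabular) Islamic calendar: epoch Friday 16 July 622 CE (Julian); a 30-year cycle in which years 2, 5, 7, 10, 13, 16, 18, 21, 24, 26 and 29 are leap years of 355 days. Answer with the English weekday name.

This is JDN 2255590 (30 June 1463 Gregorian).
Since JDN mod 7 = 1 (0 = Monday), the day is Tuesday.

Tuesday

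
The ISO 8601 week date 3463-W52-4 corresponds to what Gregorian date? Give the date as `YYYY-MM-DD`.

3463-12-24

ISO week 1 of 3463 is the week containing the first Thursday of 3463.
Week 52, day 4 (Thursday) lands on 3463-12-24.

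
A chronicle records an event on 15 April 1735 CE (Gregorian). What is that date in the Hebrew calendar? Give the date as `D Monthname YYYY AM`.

23 Nisan 5495 AM

Julian Day Number of the source date = 2354860.
Converting JDN 2354860 to the Hebrew calendar gives 23 Nisan 5495 AM.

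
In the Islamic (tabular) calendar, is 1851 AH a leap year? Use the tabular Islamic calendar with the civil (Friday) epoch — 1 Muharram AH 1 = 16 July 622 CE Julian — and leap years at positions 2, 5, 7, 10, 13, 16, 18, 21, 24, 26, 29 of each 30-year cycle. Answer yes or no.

yes

Year 1851 AH is year 21 of its 30-year cycle; leap positions are 2, 5, 7, 10, 13, 16, 18, 21, 24, 26, 29, so it is a leap year (355 days).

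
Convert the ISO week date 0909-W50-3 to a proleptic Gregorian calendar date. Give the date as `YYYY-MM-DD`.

0909-12-11

ISO week 1 of 909 is the week containing the first Thursday of 909.
Week 50, day 3 (Wednesday) lands on 0909-12-11.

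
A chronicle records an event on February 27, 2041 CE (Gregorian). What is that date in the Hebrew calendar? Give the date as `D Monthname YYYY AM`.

Both dates share Julian Day Number 2466578; in the Hebrew calendar that is 26 Adar I 5801 AM.

26 Adar I 5801 AM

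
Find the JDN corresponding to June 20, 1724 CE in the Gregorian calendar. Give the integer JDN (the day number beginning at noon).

2350909

JDN 2400001 is 17 November 1858 CE (Gregorian), MJD 0; the target day is −49092 days from there, so JDN = 2350909.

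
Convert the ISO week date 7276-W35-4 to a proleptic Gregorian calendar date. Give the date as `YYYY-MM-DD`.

7276-08-27

ISO week 1 of 7276 is the week containing the first Thursday of 7276.
Week 35, day 4 (Thursday) lands on 7276-08-27.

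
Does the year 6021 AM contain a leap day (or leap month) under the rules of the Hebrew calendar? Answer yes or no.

yes

Hebrew year 6021 is year 17 of its 19-year Metonic cycle; leap years are at positions 3, 6, 8, 11, 14, 17, 19, so it is a leap year (13 months).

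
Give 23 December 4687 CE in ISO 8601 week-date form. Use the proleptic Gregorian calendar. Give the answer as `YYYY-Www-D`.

The weekday is Friday (ISO weekday 5).
That Friday belongs to ISO week 51 of ISO year 4687.

4687-W51-5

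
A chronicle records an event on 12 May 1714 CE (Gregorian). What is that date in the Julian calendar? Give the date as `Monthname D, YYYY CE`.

May 1, 1714 CE

For dates in this range the Gregorian date is 11 days ahead of the Julian.
12 May 1714 Gregorian − 11 days → 1 May 1714 Julian.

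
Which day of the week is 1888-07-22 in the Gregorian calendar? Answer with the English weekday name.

2410841 ≡ 6 (mod 7); counting from Monday = 0 gives Sunday.

Sunday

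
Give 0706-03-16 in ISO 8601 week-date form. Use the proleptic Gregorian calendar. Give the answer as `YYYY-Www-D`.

The weekday is Friday (ISO weekday 5).
That Friday belongs to ISO week 11 of ISO year 706.

0706-W11-5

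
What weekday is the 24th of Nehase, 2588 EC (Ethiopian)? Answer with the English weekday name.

Saturday

In the Gregorian calendar this is 3 September 2596 (JDN 2669476).
2669476 ≡ 5 (mod 7); counting from Monday = 0 gives Saturday.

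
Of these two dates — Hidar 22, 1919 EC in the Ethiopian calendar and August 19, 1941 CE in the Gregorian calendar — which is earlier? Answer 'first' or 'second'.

first

The two dates have Julian Day Numbers 2424851 and 2430226 respectively.
Since 2424851 < 2430226, the first date comes first.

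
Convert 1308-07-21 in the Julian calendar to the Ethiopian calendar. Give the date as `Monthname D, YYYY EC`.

Both dates share Julian Day Number 2199007; in the Ethiopian calendar that is 27 Hamle 1300 EC.

Hamle 27, 1300 EC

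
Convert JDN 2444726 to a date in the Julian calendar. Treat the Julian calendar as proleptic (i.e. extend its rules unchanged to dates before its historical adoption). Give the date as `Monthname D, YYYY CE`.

The Gregorian equivalent of JDN 2444726 is 1 May 1981.
In the Julian calendar that day is April 18, 1981 CE.

April 18, 1981 CE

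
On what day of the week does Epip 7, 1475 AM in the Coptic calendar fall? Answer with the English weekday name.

This is JDN 2363714 (12 July 1759 Gregorian).
2363714 ≡ 3 (mod 7); counting from Monday = 0 gives Thursday.

Thursday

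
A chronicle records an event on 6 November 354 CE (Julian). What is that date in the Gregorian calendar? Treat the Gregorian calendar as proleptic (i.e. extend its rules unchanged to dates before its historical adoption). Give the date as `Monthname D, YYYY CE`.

For dates in this range the Gregorian date is 1 day ahead of the Julian.
6 November 354 Julian + 1 day → 7 November 354 Gregorian.

November 7, 354 CE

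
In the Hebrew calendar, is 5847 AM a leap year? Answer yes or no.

yes

Hebrew year 5847 is year 14 of its 19-year Metonic cycle; leap years are at positions 3, 6, 8, 11, 14, 17, 19, so it is a leap year (13 months).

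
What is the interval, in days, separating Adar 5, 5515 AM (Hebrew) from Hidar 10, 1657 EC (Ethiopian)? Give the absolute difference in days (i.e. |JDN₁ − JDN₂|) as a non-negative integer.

32963

JDN of the first date = 2362107.
JDN of the second date = 2329144.
|2329144 − 2362107| = 32963.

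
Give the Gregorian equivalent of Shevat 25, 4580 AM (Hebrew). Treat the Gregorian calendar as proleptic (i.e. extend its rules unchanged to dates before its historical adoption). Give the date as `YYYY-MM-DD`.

0820-02-18

Julian Day Number of the source date = 2020607.
Converting JDN 2020607 to the Gregorian calendar gives 18 February 820 CE.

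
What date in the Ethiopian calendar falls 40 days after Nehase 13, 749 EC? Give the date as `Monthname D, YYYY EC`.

Meskerem 18, 750 EC

The starting date is JDN 1997770; 1997770 + 40 = 1997810.
JDN 1997810 corresponds to Meskerem 18, 750 EC.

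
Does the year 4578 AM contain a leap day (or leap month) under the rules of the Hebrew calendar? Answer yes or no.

no

Hebrew year 4578 is year 18 of its 19-year Metonic cycle; leap years are at positions 3, 6, 8, 11, 14, 17, 19, so it is a common year (12 months).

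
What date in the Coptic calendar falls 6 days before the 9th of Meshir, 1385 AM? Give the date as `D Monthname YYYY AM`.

JDN of the 9th of Meshir, 1385 AM = 2330694.
2330694 − 6 = 2330688.
JDN 2330688 in the Coptic calendar is 3 Meshir 1385 AM.

3 Meshir 1385 AM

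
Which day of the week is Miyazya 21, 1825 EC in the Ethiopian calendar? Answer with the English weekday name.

Sunday

Equivalently 28 April 1833 Gregorian, JDN 2390667.
Since JDN mod 7 = 6 (0 = Monday), the day is Sunday.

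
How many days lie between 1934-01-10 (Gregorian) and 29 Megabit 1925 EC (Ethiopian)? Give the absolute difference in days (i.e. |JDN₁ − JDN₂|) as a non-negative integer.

JDN of the first date = 2427448.
JDN of the second date = 2427170.
|2427170 − 2427448| = 278.

278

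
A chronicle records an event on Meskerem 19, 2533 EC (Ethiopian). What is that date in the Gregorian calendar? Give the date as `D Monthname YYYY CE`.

3 October 2540 CE

Julian Day Number of the source date = 2649052.
Converting JDN 2649052 to the Gregorian calendar gives 3 October 2540 CE.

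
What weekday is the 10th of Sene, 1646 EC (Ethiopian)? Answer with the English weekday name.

Sunday

This is JDN 2325336 (14 June 1654 Gregorian).
Since JDN mod 7 = 6 (0 = Monday), the day is Sunday.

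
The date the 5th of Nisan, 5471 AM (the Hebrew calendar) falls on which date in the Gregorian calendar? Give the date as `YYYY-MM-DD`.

1711-03-25

Julian Day Number of the source date = 2346073.
Converting JDN 2346073 to the Gregorian calendar gives 25 March 1711 CE.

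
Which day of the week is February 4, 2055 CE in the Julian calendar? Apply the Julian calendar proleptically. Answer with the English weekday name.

Equivalently 17 February 2055 Gregorian, JDN 2471681.
Since JDN mod 7 = 2 (0 = Monday), the day is Wednesday.

Wednesday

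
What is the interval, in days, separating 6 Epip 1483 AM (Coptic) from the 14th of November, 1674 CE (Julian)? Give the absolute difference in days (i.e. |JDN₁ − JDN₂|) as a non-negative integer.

33831

First date → JDN 2366635; second date → JDN 2332804.
The interval is |2366635 − 2332804| = 33831 days.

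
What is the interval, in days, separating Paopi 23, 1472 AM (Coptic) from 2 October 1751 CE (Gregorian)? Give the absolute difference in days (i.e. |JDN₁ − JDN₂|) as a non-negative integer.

1491

First date → JDN 2362365; second date → JDN 2360874.
The interval is |2362365 − 2360874| = 1491 days.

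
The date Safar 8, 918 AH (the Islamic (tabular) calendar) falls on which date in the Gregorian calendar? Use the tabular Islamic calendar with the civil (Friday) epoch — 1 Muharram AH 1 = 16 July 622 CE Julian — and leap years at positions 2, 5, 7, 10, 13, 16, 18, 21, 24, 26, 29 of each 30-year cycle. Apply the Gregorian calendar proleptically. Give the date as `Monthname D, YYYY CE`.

Julian Day Number of the source date = 2273431.
Converting JDN 2273431 to the Gregorian calendar gives 5 May 1512 CE.

May 5, 1512 CE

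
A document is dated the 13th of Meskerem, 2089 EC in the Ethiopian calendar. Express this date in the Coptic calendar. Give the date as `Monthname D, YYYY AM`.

Thout 13, 1813 AM

The source date corresponds to 23 September 2096 in the Gregorian calendar (JDN 2486875).
That day falls on 13 Thout 1813 AM in the Coptic calendar.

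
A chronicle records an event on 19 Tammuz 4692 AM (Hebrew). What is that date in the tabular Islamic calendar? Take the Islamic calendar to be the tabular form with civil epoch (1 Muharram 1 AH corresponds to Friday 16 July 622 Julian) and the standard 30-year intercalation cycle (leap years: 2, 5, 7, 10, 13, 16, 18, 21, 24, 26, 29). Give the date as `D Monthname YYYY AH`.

Both dates share Julian Day Number 2061647; in the tabular Islamic calendar that is 17 Jumada al-Thani 320 AH.

17 Jumada al-Thani 320 AH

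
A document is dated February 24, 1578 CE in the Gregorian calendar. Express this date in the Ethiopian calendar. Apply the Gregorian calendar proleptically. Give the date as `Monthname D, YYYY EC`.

Yekatit 20, 1570 EC

Julian Day Number of the source date = 2297467.
Converting JDN 2297467 to the Ethiopian calendar gives 20 Yekatit 1570 EC.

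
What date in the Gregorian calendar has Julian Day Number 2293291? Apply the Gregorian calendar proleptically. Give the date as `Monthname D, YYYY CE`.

Counting from JDN 2299161 = 15 Oct 1582 gives an offset of -5870 days.

September 19, 1566 CE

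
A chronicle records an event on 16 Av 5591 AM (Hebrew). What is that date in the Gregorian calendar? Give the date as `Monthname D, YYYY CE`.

July 26, 1831 CE

Both dates share Julian Day Number 2390025; in the Gregorian calendar that is 26 July 1831 CE.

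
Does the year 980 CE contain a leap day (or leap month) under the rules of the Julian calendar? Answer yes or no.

yes

980 mod 4 = 0, so it is a leap year in the Julian calendar.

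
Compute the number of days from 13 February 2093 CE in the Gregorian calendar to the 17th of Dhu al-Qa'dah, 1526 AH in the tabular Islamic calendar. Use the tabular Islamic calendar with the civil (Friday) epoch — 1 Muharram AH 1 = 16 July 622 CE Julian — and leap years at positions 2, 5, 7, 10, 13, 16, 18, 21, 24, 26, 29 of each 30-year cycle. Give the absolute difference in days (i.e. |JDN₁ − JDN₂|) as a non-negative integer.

JDN of the first date = 2485557.
JDN of the second date = 2489160.
|2489160 − 2485557| = 3603.

3603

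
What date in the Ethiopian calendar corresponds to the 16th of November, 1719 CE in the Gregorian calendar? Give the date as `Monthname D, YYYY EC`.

Hidar 8, 1712 EC

Julian Day Number of the source date = 2349231.
Converting JDN 2349231 to the Ethiopian calendar gives 8 Hidar 1712 EC.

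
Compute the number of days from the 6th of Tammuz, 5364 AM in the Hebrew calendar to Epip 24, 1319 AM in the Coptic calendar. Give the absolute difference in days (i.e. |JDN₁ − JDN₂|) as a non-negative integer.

342

First date → JDN 2307094; second date → JDN 2306752.
The interval is |2307094 − 2306752| = 342 days.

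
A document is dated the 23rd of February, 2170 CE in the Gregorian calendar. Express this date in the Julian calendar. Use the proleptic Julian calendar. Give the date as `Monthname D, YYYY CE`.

February 9, 2170 CE

The Julian–Gregorian offset here is 14 days (Julian trailing).
23 February 2170 Gregorian − 14 days → 9 February 2170 Julian.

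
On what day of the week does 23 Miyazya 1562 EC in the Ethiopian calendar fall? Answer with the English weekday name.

Tuesday

In the proleptic Gregorian calendar this is 28 April 1570 (JDN 2294608).
Since JDN mod 7 = 1 (0 = Monday), the day is Tuesday.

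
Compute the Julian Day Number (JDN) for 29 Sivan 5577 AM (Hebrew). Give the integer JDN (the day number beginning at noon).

Equivalently 13 June 1817 (Gregorian).
JDN 2451545 is 1 January 2000 CE (Gregorian); the target day is −66676 days from there, so JDN = 2384869.

2384869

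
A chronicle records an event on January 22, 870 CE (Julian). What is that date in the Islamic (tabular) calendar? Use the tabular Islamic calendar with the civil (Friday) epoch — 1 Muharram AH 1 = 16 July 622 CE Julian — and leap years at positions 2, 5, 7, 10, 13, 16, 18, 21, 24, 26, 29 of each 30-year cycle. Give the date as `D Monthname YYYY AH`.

The source date corresponds to 26 January 870 in the proleptic Gregorian calendar (JDN 2038847).
That day falls on 15 Safar 256 AH in the tabular Islamic calendar.

15 Safar 256 AH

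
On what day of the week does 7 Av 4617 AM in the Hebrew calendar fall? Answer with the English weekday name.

Sunday

In the proleptic Gregorian calendar this is 5 August 857 (JDN 2034290).
2034290 ≡ 6 (mod 7); counting from Monday = 0 gives Sunday.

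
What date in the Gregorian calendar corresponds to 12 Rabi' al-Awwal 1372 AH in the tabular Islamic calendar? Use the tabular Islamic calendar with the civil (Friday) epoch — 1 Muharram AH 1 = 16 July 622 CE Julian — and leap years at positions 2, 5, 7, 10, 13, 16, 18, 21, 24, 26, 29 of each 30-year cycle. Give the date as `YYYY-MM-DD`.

Both dates share Julian Day Number 2434347; in the Gregorian calendar that is 30 November 1952 CE.

1952-11-30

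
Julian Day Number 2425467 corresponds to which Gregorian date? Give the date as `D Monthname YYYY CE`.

JDN 2451545 is 1 Jan 2000; 2425467 is −26078 days from there.

8 August 1928 CE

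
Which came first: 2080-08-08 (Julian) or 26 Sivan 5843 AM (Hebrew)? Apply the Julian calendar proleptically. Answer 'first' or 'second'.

First date → JDN 2480998; second date → JDN 2482023.
JDN 2480998 < JDN 2482023, so the first date is earlier.

first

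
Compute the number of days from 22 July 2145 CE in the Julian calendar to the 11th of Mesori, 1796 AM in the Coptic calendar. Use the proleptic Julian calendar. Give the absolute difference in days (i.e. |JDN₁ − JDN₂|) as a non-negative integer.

23728

JDN of the first date = 2504722.
JDN of the second date = 2480994.
|2480994 − 2504722| = 23728.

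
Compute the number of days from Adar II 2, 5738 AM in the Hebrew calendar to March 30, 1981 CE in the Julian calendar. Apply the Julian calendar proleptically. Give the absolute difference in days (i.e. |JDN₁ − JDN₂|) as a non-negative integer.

1128

JDN of the first date = 2443579.
JDN of the second date = 2444707.
|2444707 − 2443579| = 1128.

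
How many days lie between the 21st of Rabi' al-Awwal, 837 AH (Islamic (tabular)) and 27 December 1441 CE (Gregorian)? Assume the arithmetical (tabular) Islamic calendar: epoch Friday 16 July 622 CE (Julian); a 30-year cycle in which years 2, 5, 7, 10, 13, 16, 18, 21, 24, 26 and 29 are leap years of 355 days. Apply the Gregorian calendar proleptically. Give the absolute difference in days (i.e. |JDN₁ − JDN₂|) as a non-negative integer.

JDN of the first date = 2244770.
JDN of the second date = 2247735.
|2247735 − 2244770| = 2965.

2965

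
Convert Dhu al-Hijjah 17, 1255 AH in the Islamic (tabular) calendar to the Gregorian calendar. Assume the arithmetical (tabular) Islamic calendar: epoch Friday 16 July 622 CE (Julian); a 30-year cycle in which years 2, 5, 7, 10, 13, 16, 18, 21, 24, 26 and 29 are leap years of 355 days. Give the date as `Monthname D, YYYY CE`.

February 21, 1840 CE

Both dates share Julian Day Number 2393157; in the Gregorian calendar that is 21 February 1840 CE.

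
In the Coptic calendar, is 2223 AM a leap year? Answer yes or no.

yes

2223 mod 4 = 3; in the Coptic calendar a year is leap when year mod 4 = 3, so it is a leap year.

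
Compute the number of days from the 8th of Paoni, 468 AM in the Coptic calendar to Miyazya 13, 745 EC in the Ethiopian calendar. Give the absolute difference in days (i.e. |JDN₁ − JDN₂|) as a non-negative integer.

JDN of the first date = 1995879.
JDN of the second date = 1996189.
|1996189 − 1995879| = 310.

310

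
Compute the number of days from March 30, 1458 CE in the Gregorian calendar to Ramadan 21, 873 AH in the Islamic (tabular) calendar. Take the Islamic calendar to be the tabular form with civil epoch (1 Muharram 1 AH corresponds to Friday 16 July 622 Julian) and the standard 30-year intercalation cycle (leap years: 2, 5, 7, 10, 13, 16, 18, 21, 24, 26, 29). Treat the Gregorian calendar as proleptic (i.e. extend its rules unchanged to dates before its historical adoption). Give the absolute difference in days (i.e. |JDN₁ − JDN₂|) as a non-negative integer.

JDN of the first date = 2253672.
JDN of the second date = 2257704.
|2257704 − 2253672| = 4032.

4032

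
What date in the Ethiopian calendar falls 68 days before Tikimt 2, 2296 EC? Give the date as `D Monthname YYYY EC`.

The starting date is JDN 2562501; 2562501 − 68 = 2562433.
JDN 2562433 corresponds to 30 Hamle 2295 EC.

30 Hamle 2295 EC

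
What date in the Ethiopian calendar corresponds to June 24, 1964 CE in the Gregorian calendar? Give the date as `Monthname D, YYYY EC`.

Both dates share Julian Day Number 2438571; in the Ethiopian calendar that is 17 Sene 1956 EC.

Sene 17, 1956 EC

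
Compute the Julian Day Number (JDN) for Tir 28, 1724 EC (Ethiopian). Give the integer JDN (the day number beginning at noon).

2353694

Equivalently 4 February 1732 (Gregorian).
JDN 2451545 is 1 January 2000 CE (Gregorian); the target day is −97851 days from there, so JDN = 2353694.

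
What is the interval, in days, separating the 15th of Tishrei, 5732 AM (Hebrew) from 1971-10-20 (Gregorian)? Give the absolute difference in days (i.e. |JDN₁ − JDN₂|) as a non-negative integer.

16

First date → JDN 2441229; second date → JDN 2441245.
The interval is |2441229 − 2441245| = 16 days.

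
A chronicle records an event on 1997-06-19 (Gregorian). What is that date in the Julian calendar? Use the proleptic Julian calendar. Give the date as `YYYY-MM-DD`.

The Julian–Gregorian offset here is 13 days (Julian trailing).
19 June 1997 Gregorian − 13 days → 6 June 1997 Julian.

1997-06-06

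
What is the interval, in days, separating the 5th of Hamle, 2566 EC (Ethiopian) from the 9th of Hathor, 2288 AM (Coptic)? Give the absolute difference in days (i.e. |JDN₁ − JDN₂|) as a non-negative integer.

966

First date → JDN 2661391; second date → JDN 2660425.
The interval is |2661391 − 2660425| = 966 days.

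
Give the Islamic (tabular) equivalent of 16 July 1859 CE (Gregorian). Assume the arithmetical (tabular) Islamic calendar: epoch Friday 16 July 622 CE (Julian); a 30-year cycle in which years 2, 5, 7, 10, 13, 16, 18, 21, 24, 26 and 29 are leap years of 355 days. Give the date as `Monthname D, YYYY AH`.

Dhu al-Hijjah 15, 1275 AH

Julian Day Number of the source date = 2400242.
Converting JDN 2400242 to the tabular Islamic calendar gives 15 Dhu al-Hijjah 1275 AH.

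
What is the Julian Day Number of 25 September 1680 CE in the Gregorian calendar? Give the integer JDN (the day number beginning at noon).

2334936

JDN 2400001 is 17 November 1858 CE (Gregorian), MJD 0; the target day is −65065 days from there, so JDN = 2334936.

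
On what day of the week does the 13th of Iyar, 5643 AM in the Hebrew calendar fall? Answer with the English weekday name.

Sunday

Equivalently 20 May 1883 Gregorian, JDN 2408951.
Since JDN mod 7 = 6 (0 = Monday), the day is Sunday.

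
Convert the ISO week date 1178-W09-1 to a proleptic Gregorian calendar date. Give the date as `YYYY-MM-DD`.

ISO week 1 of 1178 is the week containing the first Thursday of 1178.
Week 9, day 1 (Monday) lands on 1178-02-27.

1178-02-27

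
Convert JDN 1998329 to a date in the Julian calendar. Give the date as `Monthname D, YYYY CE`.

February 16, 759 CE

The proleptic Gregorian equivalent of JDN 1998329 is 20 February 759.
In the Julian calendar that day is February 16, 759 CE.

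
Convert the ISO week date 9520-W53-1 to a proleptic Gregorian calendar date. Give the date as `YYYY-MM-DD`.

9520-12-27

ISO week 1 of 9520 is the week containing the first Thursday of 9520.
Week 53, day 1 (Monday) lands on 9520-12-27.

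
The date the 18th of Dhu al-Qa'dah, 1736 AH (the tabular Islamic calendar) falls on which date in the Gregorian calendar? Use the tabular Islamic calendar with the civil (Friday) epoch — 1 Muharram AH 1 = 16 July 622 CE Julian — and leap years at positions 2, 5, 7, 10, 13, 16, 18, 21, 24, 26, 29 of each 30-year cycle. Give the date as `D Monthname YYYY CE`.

Both dates share Julian Day Number 2563578; in the Gregorian calendar that is 27 September 2306 CE.

27 September 2306 CE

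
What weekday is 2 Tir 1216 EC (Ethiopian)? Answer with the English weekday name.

This is JDN 2168121 (5 January 1224 Gregorian).
JDN 2168121 mod 7 = 4, and JDN 0 was a Monday, so this is a Friday.

Friday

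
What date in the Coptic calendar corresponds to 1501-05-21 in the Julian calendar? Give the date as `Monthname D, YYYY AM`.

Julian Day Number of the source date = 2269439.
Converting JDN 2269439 to the Coptic calendar gives 26 Pashons 1217 AM.

Pashons 26, 1217 AM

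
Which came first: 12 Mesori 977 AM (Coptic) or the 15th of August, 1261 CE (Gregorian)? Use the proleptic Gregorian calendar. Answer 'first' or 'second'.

first

The two dates have Julian Day Numbers 2181855 and 2181858 respectively.
Since 2181855 < 2181858, the first date comes first.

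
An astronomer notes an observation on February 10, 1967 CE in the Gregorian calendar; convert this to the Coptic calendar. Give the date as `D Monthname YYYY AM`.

3 Meshir 1683 AM

Julian Day Number of the source date = 2439532.
Converting JDN 2439532 to the Coptic calendar gives 3 Meshir 1683 AM.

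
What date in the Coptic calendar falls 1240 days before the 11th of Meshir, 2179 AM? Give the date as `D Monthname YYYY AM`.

The starting date is JDN 2620704; 2620704 − 1240 = 2619464.
JDN 2619464 corresponds to 16 Thout 2176 AM.

16 Thout 2176 AM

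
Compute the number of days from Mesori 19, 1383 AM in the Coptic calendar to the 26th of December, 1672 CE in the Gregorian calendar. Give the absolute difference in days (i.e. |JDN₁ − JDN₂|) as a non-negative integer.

JDN of the first date = 2330153.
JDN of the second date = 2332106.
|2332106 − 2330153| = 1953.

1953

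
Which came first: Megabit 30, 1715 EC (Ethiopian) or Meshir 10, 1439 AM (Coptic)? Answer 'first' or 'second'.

First date → JDN 2350468; second date → JDN 2350418.
JDN 2350418 < JDN 2350468, so the second date is earlier.

second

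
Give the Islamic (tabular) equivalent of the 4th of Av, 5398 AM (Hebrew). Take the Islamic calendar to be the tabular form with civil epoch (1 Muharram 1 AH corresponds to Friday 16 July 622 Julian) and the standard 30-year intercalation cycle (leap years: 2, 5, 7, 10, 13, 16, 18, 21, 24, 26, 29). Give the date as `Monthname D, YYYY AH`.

The source date corresponds to 15 July 1638 in the Gregorian calendar (JDN 2319523).
That day falls on 3 Rabi' al-Awwal 1048 AH in the tabular Islamic calendar.

Rabi' al-Awwal 3, 1048 AH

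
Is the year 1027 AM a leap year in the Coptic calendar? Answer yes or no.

1027 mod 4 = 3; in the Coptic calendar a year is leap when year mod 4 = 3, so it is a leap year.

yes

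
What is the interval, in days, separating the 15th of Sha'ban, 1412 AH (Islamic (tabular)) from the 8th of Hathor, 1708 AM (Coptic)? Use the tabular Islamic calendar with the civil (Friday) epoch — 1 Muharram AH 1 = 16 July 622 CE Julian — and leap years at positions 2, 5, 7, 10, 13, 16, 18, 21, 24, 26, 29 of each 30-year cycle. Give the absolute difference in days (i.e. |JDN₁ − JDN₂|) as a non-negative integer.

93

JDN of the first date = 2448672.
JDN of the second date = 2448579.
|2448579 − 2448672| = 93.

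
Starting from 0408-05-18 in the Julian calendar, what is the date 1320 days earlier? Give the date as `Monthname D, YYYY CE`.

Counting 1320 days back from JDN 1870218 reaches JDN 1868898, which is October 6, 404 CE.

October 6, 404 CE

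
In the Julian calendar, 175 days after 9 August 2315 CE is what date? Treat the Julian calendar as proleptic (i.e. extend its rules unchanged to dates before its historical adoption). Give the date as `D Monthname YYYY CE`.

31 January 2316 CE

JDN of 9 August 2315 CE = 2566832.
2566832 + 175 = 2567007.
JDN 2567007 in the Julian calendar is 31 January 2316 CE.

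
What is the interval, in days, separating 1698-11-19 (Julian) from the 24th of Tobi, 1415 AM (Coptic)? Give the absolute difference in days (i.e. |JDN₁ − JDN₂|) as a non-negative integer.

JDN of the first date = 2341575.
JDN of the second date = 2341636.
|2341636 − 2341575| = 61.

61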